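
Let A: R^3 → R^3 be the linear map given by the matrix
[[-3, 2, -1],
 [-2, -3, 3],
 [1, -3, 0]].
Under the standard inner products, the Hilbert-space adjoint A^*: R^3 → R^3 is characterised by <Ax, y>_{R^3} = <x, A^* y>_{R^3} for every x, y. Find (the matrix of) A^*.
A^* = A^T =
[[-3, -2, 1],
 [2, -3, -3],
 [-1, 3, 0]]

For real matrices with standard dot products, the defining identity <Ax, y> = <x, A^* y> gives (Ax)^T y = x^T (A^*) y, i.e. x^T A^T y = x^T (A^*) y. Since this holds for all x, y, we must have A^* = A^T. Therefore
A^* =
[[-3, -2, 1],
 [2, -3, -3],
 [-1, 3, 0]].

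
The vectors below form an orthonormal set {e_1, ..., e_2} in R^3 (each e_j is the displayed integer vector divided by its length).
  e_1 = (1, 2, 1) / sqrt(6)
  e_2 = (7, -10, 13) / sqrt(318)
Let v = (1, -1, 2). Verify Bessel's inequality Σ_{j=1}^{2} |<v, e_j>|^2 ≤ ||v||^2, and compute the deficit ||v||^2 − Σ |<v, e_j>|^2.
Σ |<v, e_j>|^2 = 317/53; ||v||^2 = 6; deficit = 1/53

Write each e_j = u_j / sqrt(<u_j, u_j>) where u_j is the displayed integer vector. Then <v, e_j> = <v, u_j> / sqrt(<u_j, u_j>), so |<v, e_j>|^2 = <v, u_j>^2 / <u_j, u_j>.
Coefficients: <v, e_1> = 1/sqrt(6), <v, e_2> = 43/sqrt(318).
Square and sum: Σ |<v, e_j>|^2 = 317/53.
Compute ||v||^2 = v·v = 6.
Deficit = 6 − 317/53 = 1/53 ≥ 0, confirming Bessel's inequality. (The deficit equals ||v − Σ <v,e_j> e_j||^2, the squared distance from v to span{e_j}.)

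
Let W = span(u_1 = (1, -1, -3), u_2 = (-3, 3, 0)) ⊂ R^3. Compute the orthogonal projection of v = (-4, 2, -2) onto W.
proj_W(v) = (-3, 3, -2)

Set up U = [u_1 | ... | u_2] ∈ R^(3×2). The projector onto W = col(U) is P = U (U^T U)^(-1) U^T.
Compute U^T U =
  [11, -6]
  [-6, 18],
and U^T v = (0, 18).
Solve U^T U · c = U^T v for the coefficients: c = (2/3, 11/9). The projection is proj_W(v) = U c.
Check: (v - proj_W(v)) · u_1 = 0  (should be 0).
Check: (v - proj_W(v)) · u_2 = 0  (should be 0).
Result: proj_W(v) = (-3, 3, -2).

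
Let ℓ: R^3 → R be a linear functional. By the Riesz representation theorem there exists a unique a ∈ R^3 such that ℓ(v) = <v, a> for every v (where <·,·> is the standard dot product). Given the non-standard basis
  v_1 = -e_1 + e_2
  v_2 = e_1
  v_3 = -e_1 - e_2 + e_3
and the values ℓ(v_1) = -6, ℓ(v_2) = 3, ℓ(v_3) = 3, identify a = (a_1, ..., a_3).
a = (3, -3, 3)

Write a = (a_1, ..., a_3) in the standard basis. For each basis vector v_i, ℓ(v_i) = <v_i, a> is a linear equation in the a_j's. Collect the n equations into a matrix system V a = ℓ, where row i of V is v_i (expressed in the standard basis). Since V is invertible (lower-triangular with 1s on the diagonal, up to permutation), solve by back-substitution:
  V =
[[-1, 1, 0],
 [1, 0, 0],
 [-1, -1, 1]]
  V a = (-6, 3, 3)
Solving gives a = (3, -3, 3).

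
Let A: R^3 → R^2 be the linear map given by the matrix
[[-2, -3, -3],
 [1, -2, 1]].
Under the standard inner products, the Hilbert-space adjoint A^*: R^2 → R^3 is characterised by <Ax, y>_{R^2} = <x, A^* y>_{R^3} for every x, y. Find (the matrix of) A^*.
A^* = A^T =
[[-2, 1],
 [-3, -2],
 [-3, 1]]

For real matrices with standard dot products, the defining identity <Ax, y> = <x, A^* y> gives (Ax)^T y = x^T (A^*) y, i.e. x^T A^T y = x^T (A^*) y. Since this holds for all x, y, we must have A^* = A^T. Therefore
A^* =
[[-2, 1],
 [-3, -2],
 [-3, 1]].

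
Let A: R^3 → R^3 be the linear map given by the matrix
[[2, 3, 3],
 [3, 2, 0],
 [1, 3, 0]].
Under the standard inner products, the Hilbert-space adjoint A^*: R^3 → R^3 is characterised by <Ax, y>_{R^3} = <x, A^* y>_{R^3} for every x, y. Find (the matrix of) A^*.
A^* = A^T =
[[2, 3, 1],
 [3, 2, 3],
 [3, 0, 0]]

For real matrices with standard dot products, the defining identity <Ax, y> = <x, A^* y> gives (Ax)^T y = x^T (A^*) y, i.e. x^T A^T y = x^T (A^*) y. Since this holds for all x, y, we must have A^* = A^T. Therefore
A^* =
[[2, 3, 1],
 [3, 2, 3],
 [3, 0, 0]].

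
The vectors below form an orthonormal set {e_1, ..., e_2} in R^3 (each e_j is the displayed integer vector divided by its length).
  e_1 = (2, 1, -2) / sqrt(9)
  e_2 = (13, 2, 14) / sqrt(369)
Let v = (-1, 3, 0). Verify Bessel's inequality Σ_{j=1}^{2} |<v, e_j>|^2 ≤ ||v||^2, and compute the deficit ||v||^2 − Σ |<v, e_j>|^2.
Σ |<v, e_j>|^2 = 10/41; ||v||^2 = 10; deficit = 400/41

Write each e_j = u_j / sqrt(<u_j, u_j>) where u_j is the displayed integer vector. Then <v, e_j> = <v, u_j> / sqrt(<u_j, u_j>), so |<v, e_j>|^2 = <v, u_j>^2 / <u_j, u_j>.
Coefficients: <v, e_1> = 1/sqrt(9), <v, e_2> = -7/sqrt(369).
Square and sum: Σ |<v, e_j>|^2 = 10/41.
Compute ||v||^2 = v·v = 10.
Deficit = 10 − 10/41 = 400/41 ≥ 0, confirming Bessel's inequality. (The deficit equals ||v − Σ <v,e_j> e_j||^2, the squared distance from v to span{e_j}.)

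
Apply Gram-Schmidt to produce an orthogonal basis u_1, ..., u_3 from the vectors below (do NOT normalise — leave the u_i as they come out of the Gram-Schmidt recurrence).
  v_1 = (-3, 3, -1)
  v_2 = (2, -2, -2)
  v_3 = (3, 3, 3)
Orthogonal basis:
  u_1 = (-3, 3, -1)
  u_2 = (8/19, -8/19, -48/19)
  u_3 = (3, 3, 0)

Apply the Gram-Schmidt recurrence
  u_1 = v_1
  u_i = v_i − Σ_{j<i} ((v_i · u_j) / (u_j · u_j)) · u_j.

Step by step this gives:
  u_1 = (-3, 3, -1)
  u_2 = (8/19, -8/19, -48/19)
  u_3 = (3, 3, 0)

Orthogonality check:
  u_2 · u_1 = 0 (should be 0)
  u_3 · u_1 = 0 (should be 0)
  u_3 · u_2 = 0 (should be 0)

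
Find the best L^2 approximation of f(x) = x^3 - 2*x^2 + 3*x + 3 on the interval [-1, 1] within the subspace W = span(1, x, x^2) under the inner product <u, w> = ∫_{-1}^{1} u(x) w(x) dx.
g(x) = -2*x^2 + 18*x/5 + 3

The best approximation g ∈ W is the orthogonal projection of f onto W. Writing g = a_0 + a_1 x + a_2 x^2, the coefficients solve the normal equations G · a = b where
  G_{ij} = <φ_i, φ_j> and b_i = <f, φ_i>, with φ_0 = 1, φ_1 = x, φ_2 = x^2.
G =
  [2, 0, 2/3]
  [0, 2/3, 0]
  [2/3, 0, 2/5],
b = (14/3, 12/5, 6/5).
Solving gives a_0 = 3, a_1 = 18/5, a_2 = -2, so
  g(x) = -2*x^2 + 18*x/5 + 3.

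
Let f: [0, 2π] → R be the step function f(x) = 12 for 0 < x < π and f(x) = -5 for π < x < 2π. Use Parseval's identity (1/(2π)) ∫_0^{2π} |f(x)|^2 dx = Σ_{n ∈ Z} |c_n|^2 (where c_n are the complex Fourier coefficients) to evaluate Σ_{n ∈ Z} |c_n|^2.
Σ |c_n|^2 = 169/2

Parseval equates the L^2 energy of f (normalised by 1/(2π)) with the ℓ^2 sum of its Fourier coefficients: (1/(2π)) ∫_0^{2π} |f|^2 = Σ |c_n|^2.
Compute the left side: (1/(2π)) [∫_0^π 12^2 dx + ∫_π^{2π} (-5)^2 dx] = (1/(2π)) · (144π + 25π) = (144 + 25)/2 = 169/2.
So Σ_{n ∈ Z} |c_n|^2 = 169/2.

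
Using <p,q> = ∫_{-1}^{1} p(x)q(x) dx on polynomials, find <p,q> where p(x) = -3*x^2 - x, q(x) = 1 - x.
<p,q> = -4/3

Expand the product: p(x)·q(x) = 3*x^3 - 2*x^2 - x.
∫_{-1}^{1} of each monomial x^k gives [2/(k+1) if k even, 0 if k odd]. Integrating term-by-term (or equivalently evaluating the antiderivative F(x) = 3*x^4/4 - 2*x^3/3 - x^2/2 at the endpoints):
  F(1) − F(−1) = -5/12 − (11/12) = -4/3.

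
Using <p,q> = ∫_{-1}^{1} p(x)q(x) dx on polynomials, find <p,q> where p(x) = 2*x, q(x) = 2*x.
<p,q> = 8/3

Expand the product: p(x)·q(x) = 4*x^2.
∫_{-1}^{1} of each monomial x^k gives [2/(k+1) if k even, 0 if k odd]. Integrating term-by-term (or equivalently evaluating the antiderivative F(x) = 4*x^3/3 at the endpoints):
  F(1) − F(−1) = 4/3 − (-4/3) = 8/3.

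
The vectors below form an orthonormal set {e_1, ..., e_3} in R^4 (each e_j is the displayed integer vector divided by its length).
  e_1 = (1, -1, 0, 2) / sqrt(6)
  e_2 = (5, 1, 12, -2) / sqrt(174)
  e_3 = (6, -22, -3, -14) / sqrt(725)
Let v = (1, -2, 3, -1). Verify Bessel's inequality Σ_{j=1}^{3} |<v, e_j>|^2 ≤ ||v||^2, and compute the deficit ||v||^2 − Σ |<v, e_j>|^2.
Σ |<v, e_j>|^2 = 14; ||v||^2 = 15; deficit = 1

Write each e_j = u_j / sqrt(<u_j, u_j>) where u_j is the displayed integer vector. Then <v, e_j> = <v, u_j> / sqrt(<u_j, u_j>), so |<v, e_j>|^2 = <v, u_j>^2 / <u_j, u_j>.
Coefficients: <v, e_1> = 1/sqrt(6), <v, e_2> = 41/sqrt(174), <v, e_3> = 55/sqrt(725).
Square and sum: Σ |<v, e_j>|^2 = 14.
Compute ||v||^2 = v·v = 15.
Deficit = 15 − 14 = 1 ≥ 0, confirming Bessel's inequality. (The deficit equals ||v − Σ <v,e_j> e_j||^2, the squared distance from v to span{e_j}.)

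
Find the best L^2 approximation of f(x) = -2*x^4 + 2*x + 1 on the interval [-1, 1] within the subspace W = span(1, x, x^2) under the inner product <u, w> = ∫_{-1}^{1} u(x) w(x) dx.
g(x) = -12*x^2/7 + 2*x + 41/35

The best approximation g ∈ W is the orthogonal projection of f onto W. Writing g = a_0 + a_1 x + a_2 x^2, the coefficients solve the normal equations G · a = b where
  G_{ij} = <φ_i, φ_j> and b_i = <f, φ_i>, with φ_0 = 1, φ_1 = x, φ_2 = x^2.
G =
  [2, 0, 2/3]
  [0, 2/3, 0]
  [2/3, 0, 2/5],
b = (6/5, 4/3, 2/21).
Solving gives a_0 = 41/35, a_1 = 2, a_2 = -12/7, so
  g(x) = -12*x^2/7 + 2*x + 41/35.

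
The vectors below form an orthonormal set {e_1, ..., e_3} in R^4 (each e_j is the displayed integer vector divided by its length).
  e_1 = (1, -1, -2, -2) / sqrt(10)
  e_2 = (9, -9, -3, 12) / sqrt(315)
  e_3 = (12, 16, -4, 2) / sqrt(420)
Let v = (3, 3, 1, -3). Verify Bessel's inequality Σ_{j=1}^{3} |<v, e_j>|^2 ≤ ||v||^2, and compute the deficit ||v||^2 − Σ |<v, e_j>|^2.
Σ |<v, e_j>|^2 = 292/15; ||v||^2 = 28; deficit = 128/15

Write each e_j = u_j / sqrt(<u_j, u_j>) where u_j is the displayed integer vector. Then <v, e_j> = <v, u_j> / sqrt(<u_j, u_j>), so |<v, e_j>|^2 = <v, u_j>^2 / <u_j, u_j>.
Coefficients: <v, e_1> = 4/sqrt(10), <v, e_2> = -39/sqrt(315), <v, e_3> = 74/sqrt(420).
Square and sum: Σ |<v, e_j>|^2 = 292/15.
Compute ||v||^2 = v·v = 28.
Deficit = 28 − 292/15 = 128/15 ≥ 0, confirming Bessel's inequality. (The deficit equals ||v − Σ <v,e_j> e_j||^2, the squared distance from v to span{e_j}.)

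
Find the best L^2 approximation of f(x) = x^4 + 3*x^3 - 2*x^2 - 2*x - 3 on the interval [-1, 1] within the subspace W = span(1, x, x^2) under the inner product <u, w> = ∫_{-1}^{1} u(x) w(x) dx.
g(x) = -8*x^2/7 - x/5 - 108/35

The best approximation g ∈ W is the orthogonal projection of f onto W. Writing g = a_0 + a_1 x + a_2 x^2, the coefficients solve the normal equations G · a = b where
  G_{ij} = <φ_i, φ_j> and b_i = <f, φ_i>, with φ_0 = 1, φ_1 = x, φ_2 = x^2.
G =
  [2, 0, 2/3]
  [0, 2/3, 0]
  [2/3, 0, 2/5],
b = (-104/15, -2/15, -88/35).
Solving gives a_0 = -108/35, a_1 = -1/5, a_2 = -8/7, so
  g(x) = -8*x^2/7 - x/5 - 108/35.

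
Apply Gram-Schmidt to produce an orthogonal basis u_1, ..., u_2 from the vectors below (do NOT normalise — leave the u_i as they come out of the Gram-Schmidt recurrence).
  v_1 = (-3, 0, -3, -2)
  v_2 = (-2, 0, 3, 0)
Orthogonal basis:
  u_1 = (-3, 0, -3, -2)
  u_2 = (-53/22, 0, 57/22, -3/11)

Apply the Gram-Schmidt recurrence
  u_1 = v_1
  u_i = v_i − Σ_{j<i} ((v_i · u_j) / (u_j · u_j)) · u_j.

Step by step this gives:
  u_1 = (-3, 0, -3, -2)
  u_2 = (-53/22, 0, 57/22, -3/11)

Orthogonality check:
  u_2 · u_1 = 0 (should be 0)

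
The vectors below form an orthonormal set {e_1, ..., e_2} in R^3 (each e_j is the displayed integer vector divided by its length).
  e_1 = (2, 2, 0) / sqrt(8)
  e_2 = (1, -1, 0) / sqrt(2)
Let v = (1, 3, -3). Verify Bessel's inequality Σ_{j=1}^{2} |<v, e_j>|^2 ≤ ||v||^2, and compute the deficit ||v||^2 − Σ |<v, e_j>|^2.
Σ |<v, e_j>|^2 = 10; ||v||^2 = 19; deficit = 9

Write each e_j = u_j / sqrt(<u_j, u_j>) where u_j is the displayed integer vector. Then <v, e_j> = <v, u_j> / sqrt(<u_j, u_j>), so |<v, e_j>|^2 = <v, u_j>^2 / <u_j, u_j>.
Coefficients: <v, e_1> = 8/sqrt(8), <v, e_2> = -2/sqrt(2).
Square and sum: Σ |<v, e_j>|^2 = 10.
Compute ||v||^2 = v·v = 19.
Deficit = 19 − 10 = 9 ≥ 0, confirming Bessel's inequality. (The deficit equals ||v − Σ <v,e_j> e_j||^2, the squared distance from v to span{e_j}.)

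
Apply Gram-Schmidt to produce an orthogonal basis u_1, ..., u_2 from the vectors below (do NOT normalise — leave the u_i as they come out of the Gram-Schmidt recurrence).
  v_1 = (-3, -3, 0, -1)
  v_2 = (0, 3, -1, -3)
Orthogonal basis:
  u_1 = (-3, -3, 0, -1)
  u_2 = (-18/19, 39/19, -1, -63/19)

Apply the Gram-Schmidt recurrence
  u_1 = v_1
  u_i = v_i − Σ_{j<i} ((v_i · u_j) / (u_j · u_j)) · u_j.

Step by step this gives:
  u_1 = (-3, -3, 0, -1)
  u_2 = (-18/19, 39/19, -1, -63/19)

Orthogonality check:
  u_2 · u_1 = 0 (should be 0)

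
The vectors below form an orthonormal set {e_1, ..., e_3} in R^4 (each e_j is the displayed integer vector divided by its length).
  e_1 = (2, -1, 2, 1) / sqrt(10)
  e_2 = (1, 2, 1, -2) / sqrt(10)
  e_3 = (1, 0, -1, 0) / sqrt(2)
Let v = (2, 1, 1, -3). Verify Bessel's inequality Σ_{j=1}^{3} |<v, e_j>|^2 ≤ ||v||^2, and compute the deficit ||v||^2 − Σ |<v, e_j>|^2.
Σ |<v, e_j>|^2 = 13; ||v||^2 = 15; deficit = 2

Write each e_j = u_j / sqrt(<u_j, u_j>) where u_j is the displayed integer vector. Then <v, e_j> = <v, u_j> / sqrt(<u_j, u_j>), so |<v, e_j>|^2 = <v, u_j>^2 / <u_j, u_j>.
Coefficients: <v, e_1> = 2/sqrt(10), <v, e_2> = 11/sqrt(10), <v, e_3> = 1/sqrt(2).
Square and sum: Σ |<v, e_j>|^2 = 13.
Compute ||v||^2 = v·v = 15.
Deficit = 15 − 13 = 2 ≥ 0, confirming Bessel's inequality. (The deficit equals ||v − Σ <v,e_j> e_j||^2, the squared distance from v to span{e_j}.)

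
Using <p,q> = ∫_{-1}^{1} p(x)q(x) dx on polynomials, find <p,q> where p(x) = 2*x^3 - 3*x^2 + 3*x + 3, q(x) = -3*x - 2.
<p,q> = -82/5

Expand the product: p(x)·q(x) = -6*x^4 + 5*x^3 - 3*x^2 - 15*x - 6.
∫_{-1}^{1} of each monomial x^k gives [2/(k+1) if k even, 0 if k odd]. Integrating term-by-term (or equivalently evaluating the antiderivative F(x) = -6*x^5/5 + 5*x^4/4 - x^3 - 15*x^2/2 - 6*x at the endpoints):
  F(1) − F(−1) = -289/20 − (39/20) = -82/5.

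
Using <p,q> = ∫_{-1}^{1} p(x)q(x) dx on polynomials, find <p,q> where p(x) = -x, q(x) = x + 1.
<p,q> = -2/3

Expand the product: p(x)·q(x) = -x^2 - x.
∫_{-1}^{1} of each monomial x^k gives [2/(k+1) if k even, 0 if k odd]. Integrating term-by-term (or equivalently evaluating the antiderivative F(x) = -x^3/3 - x^2/2 at the endpoints):
  F(1) − F(−1) = -5/6 − (-1/6) = -2/3.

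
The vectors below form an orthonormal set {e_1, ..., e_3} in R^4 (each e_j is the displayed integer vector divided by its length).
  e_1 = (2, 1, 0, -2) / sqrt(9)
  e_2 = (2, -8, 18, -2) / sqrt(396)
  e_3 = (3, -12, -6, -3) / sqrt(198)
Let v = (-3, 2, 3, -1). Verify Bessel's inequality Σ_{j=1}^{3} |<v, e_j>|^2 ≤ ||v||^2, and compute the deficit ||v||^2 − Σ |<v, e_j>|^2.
Σ |<v, e_j>|^2 = 15; ||v||^2 = 23; deficit = 8

Write each e_j = u_j / sqrt(<u_j, u_j>) where u_j is the displayed integer vector. Then <v, e_j> = <v, u_j> / sqrt(<u_j, u_j>), so |<v, e_j>|^2 = <v, u_j>^2 / <u_j, u_j>.
Coefficients: <v, e_1> = -2/sqrt(9), <v, e_2> = 34/sqrt(396), <v, e_3> = -48/sqrt(198).
Square and sum: Σ |<v, e_j>|^2 = 15.
Compute ||v||^2 = v·v = 23.
Deficit = 23 − 15 = 8 ≥ 0, confirming Bessel's inequality. (The deficit equals ||v − Σ <v,e_j> e_j||^2, the squared distance from v to span{e_j}.)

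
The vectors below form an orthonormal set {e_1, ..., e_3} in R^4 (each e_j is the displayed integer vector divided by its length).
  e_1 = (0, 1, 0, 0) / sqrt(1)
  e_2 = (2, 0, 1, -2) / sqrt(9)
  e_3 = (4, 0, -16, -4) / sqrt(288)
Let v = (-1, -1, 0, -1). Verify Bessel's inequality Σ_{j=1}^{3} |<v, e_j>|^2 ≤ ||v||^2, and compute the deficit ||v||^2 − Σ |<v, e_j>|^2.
Σ |<v, e_j>|^2 = 1; ||v||^2 = 3; deficit = 2

Write each e_j = u_j / sqrt(<u_j, u_j>) where u_j is the displayed integer vector. Then <v, e_j> = <v, u_j> / sqrt(<u_j, u_j>), so |<v, e_j>|^2 = <v, u_j>^2 / <u_j, u_j>.
Coefficients: <v, e_1> = -1/sqrt(1), <v, e_2> = 0/sqrt(9), <v, e_3> = 0/sqrt(288).
Square and sum: Σ |<v, e_j>|^2 = 1.
Compute ||v||^2 = v·v = 3.
Deficit = 3 − 1 = 2 ≥ 0, confirming Bessel's inequality. (The deficit equals ||v − Σ <v,e_j> e_j||^2, the squared distance from v to span{e_j}.)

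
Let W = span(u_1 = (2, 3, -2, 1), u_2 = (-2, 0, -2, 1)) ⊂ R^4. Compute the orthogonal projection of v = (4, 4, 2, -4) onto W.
proj_W(v) = (848/161, 372/161, 352/161, -176/161)

Set up U = [u_1 | ... | u_2] ∈ R^(4×2). The projector onto W = col(U) is P = U (U^T U)^(-1) U^T.
Compute U^T U =
  [18, 1]
  [1, 9],
and U^T v = (12, -16).
Solve U^T U · c = U^T v for the coefficients: c = (124/161, -300/161). The projection is proj_W(v) = U c.
Check: (v - proj_W(v)) · u_1 = 0  (should be 0).
Check: (v - proj_W(v)) · u_2 = 0  (should be 0).
Result: proj_W(v) = (848/161, 372/161, 352/161, -176/161).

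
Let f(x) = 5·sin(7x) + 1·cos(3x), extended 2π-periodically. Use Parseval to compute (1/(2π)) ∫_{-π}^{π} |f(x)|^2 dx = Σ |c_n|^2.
Σ |c_n|^2 = 13

Expand |f|^2 and use orthogonality of {sin(nx), cos(mx)} on [-π, π]:
  ∫_{-π}^{π} sin(nx)^2 dx = π, ∫ cos(mx)^2 dx = π, and cross terms integrate to 0.
So ∫_{-π}^{π} f(x)^2 dx = 5^2 · π + 1^2 · π = (25 + 1)π.
Divide by 2π: (25 + 1)/2 = 13.
By Parseval, this equals Σ |c_n|^2.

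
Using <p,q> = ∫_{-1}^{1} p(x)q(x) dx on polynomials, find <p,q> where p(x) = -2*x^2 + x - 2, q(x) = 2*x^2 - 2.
<p,q> = 32/5

Expand the product: p(x)·q(x) = -4*x^4 + 2*x^3 - 2*x + 4.
∫_{-1}^{1} of each monomial x^k gives [2/(k+1) if k even, 0 if k odd]. Integrating term-by-term (or equivalently evaluating the antiderivative F(x) = -4*x^5/5 + x^4/2 - x^2 + 4*x at the endpoints):
  F(1) − F(−1) = 27/10 − (-37/10) = 32/5.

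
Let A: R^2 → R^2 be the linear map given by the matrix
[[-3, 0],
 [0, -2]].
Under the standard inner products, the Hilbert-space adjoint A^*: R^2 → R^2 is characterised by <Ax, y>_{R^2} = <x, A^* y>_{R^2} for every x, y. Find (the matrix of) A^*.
A^* = A^T =
[[-3, 0],
 [0, -2]]

For real matrices with standard dot products, the defining identity <Ax, y> = <x, A^* y> gives (Ax)^T y = x^T (A^*) y, i.e. x^T A^T y = x^T (A^*) y. Since this holds for all x, y, we must have A^* = A^T. Therefore
A^* =
[[-3, 0],
 [0, -2]].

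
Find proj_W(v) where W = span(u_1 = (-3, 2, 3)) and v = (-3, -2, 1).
proj_W(v) = (-12/11, 8/11, 12/11)

Set up U = [u_1 | ... | u_1] ∈ R^(3×1). The projector onto W = col(U) is P = U (U^T U)^(-1) U^T.
Compute U^T U =
  [22],
and U^T v = (8).
Solve U^T U · c = U^T v for the coefficients: c = (4/11). The projection is proj_W(v) = U c.
Check: (v - proj_W(v)) · u_1 = 0  (should be 0).
Result: proj_W(v) = (-12/11, 8/11, 12/11).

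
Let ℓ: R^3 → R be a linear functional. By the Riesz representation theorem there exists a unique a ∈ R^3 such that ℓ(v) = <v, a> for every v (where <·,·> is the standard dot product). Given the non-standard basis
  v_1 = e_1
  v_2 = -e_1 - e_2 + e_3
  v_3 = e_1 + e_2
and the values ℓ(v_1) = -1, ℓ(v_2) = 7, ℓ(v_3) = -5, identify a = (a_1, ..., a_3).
a = (-1, -4, 2)

Write a = (a_1, ..., a_3) in the standard basis. For each basis vector v_i, ℓ(v_i) = <v_i, a> is a linear equation in the a_j's. Collect the n equations into a matrix system V a = ℓ, where row i of V is v_i (expressed in the standard basis). Since V is invertible (lower-triangular with 1s on the diagonal, up to permutation), solve by back-substitution:
  V =
[[1, 0, 0],
 [-1, -1, 1],
 [1, 1, 0]]
  V a = (-1, 7, -5)
Solving gives a = (-1, -4, 2).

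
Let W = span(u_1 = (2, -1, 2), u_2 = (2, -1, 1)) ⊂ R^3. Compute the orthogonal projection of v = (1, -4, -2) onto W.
proj_W(v) = (12/5, -6/5, -2)

Set up U = [u_1 | ... | u_2] ∈ R^(3×2). The projector onto W = col(U) is P = U (U^T U)^(-1) U^T.
Compute U^T U =
  [9, 7]
  [7, 6],
and U^T v = (2, 4).
Solve U^T U · c = U^T v for the coefficients: c = (-16/5, 22/5). The projection is proj_W(v) = U c.
Check: (v - proj_W(v)) · u_1 = 0  (should be 0).
Check: (v - proj_W(v)) · u_2 = 0  (should be 0).
Result: proj_W(v) = (12/5, -6/5, -2).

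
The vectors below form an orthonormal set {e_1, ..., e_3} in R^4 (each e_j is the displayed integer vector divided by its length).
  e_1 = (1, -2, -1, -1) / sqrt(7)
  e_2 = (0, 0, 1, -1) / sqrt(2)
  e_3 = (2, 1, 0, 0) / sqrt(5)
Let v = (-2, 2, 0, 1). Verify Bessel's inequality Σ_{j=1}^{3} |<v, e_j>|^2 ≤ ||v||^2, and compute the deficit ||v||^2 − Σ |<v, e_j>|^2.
Σ |<v, e_j>|^2 = 83/10; ||v||^2 = 9; deficit = 7/10

Write each e_j = u_j / sqrt(<u_j, u_j>) where u_j is the displayed integer vector. Then <v, e_j> = <v, u_j> / sqrt(<u_j, u_j>), so |<v, e_j>|^2 = <v, u_j>^2 / <u_j, u_j>.
Coefficients: <v, e_1> = -7/sqrt(7), <v, e_2> = -1/sqrt(2), <v, e_3> = -2/sqrt(5).
Square and sum: Σ |<v, e_j>|^2 = 83/10.
Compute ||v||^2 = v·v = 9.
Deficit = 9 − 83/10 = 7/10 ≥ 0, confirming Bessel's inequality. (The deficit equals ||v − Σ <v,e_j> e_j||^2, the squared distance from v to span{e_j}.)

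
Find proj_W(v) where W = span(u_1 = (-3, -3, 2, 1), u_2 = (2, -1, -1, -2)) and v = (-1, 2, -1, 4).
proj_W(v) = (-259/181, 521/181, 86/181, 433/181)

Set up U = [u_1 | ... | u_2] ∈ R^(4×2). The projector onto W = col(U) is P = U (U^T U)^(-1) U^T.
Compute U^T U =
  [23, -7]
  [-7, 10],
and U^T v = (-1, -11).
Solve U^T U · c = U^T v for the coefficients: c = (-87/181, -260/181). The projection is proj_W(v) = U c.
Check: (v - proj_W(v)) · u_1 = 0  (should be 0).
Check: (v - proj_W(v)) · u_2 = 0  (should be 0).
Result: proj_W(v) = (-259/181, 521/181, 86/181, 433/181).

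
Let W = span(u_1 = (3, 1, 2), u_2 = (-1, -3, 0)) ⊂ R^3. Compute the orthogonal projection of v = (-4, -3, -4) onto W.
proj_W(v) = (-125/26, -71/26, -38/13)

Set up U = [u_1 | ... | u_2] ∈ R^(3×2). The projector onto W = col(U) is P = U (U^T U)^(-1) U^T.
Compute U^T U =
  [14, -6]
  [-6, 10],
and U^T v = (-23, 13).
Solve U^T U · c = U^T v for the coefficients: c = (-19/13, 11/26). The projection is proj_W(v) = U c.
Check: (v - proj_W(v)) · u_1 = 0  (should be 0).
Check: (v - proj_W(v)) · u_2 = 0  (should be 0).
Result: proj_W(v) = (-125/26, -71/26, -38/13).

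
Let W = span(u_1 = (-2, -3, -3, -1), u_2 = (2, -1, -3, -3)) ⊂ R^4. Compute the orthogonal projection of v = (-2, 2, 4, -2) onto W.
proj_W(v) = (0, 24/17, 36/17, 24/17)

Set up U = [u_1 | ... | u_2] ∈ R^(4×2). The projector onto W = col(U) is P = U (U^T U)^(-1) U^T.
Compute U^T U =
  [23, 11]
  [11, 23],
and U^T v = (-12, -12).
Solve U^T U · c = U^T v for the coefficients: c = (-6/17, -6/17). The projection is proj_W(v) = U c.
Check: (v - proj_W(v)) · u_1 = 0  (should be 0).
Check: (v - proj_W(v)) · u_2 = 0  (should be 0).
Result: proj_W(v) = (0, 24/17, 36/17, 24/17).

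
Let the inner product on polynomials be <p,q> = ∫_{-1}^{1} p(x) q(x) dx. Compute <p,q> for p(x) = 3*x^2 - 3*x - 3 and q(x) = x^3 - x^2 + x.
<p,q> = -12/5

Expand the product: p(x)·q(x) = 3*x^5 - 6*x^4 + 3*x^3 - 3*x.
∫_{-1}^{1} of each monomial x^k gives [2/(k+1) if k even, 0 if k odd]. Integrating term-by-term (or equivalently evaluating the antiderivative F(x) = x^6/2 - 6*x^5/5 + 3*x^4/4 - 3*x^2/2 at the endpoints):
  F(1) − F(−1) = -29/20 − (19/20) = -12/5.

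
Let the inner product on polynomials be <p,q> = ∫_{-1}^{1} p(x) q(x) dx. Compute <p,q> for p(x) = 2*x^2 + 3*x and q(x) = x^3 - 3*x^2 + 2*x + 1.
<p,q> = 62/15

Expand the product: p(x)·q(x) = 2*x^5 - 3*x^4 - 5*x^3 + 8*x^2 + 3*x.
∫_{-1}^{1} of each monomial x^k gives [2/(k+1) if k even, 0 if k odd]. Integrating term-by-term (or equivalently evaluating the antiderivative F(x) = x^6/3 - 3*x^5/5 - 5*x^4/4 + 8*x^3/3 + 3*x^2/2 at the endpoints):
  F(1) − F(−1) = 53/20 − (-89/60) = 62/15.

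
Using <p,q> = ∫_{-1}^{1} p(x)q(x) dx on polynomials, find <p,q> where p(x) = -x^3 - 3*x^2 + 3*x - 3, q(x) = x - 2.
<p,q> = 88/5

Expand the product: p(x)·q(x) = -x^4 - x^3 + 9*x^2 - 9*x + 6.
∫_{-1}^{1} of each monomial x^k gives [2/(k+1) if k even, 0 if k odd]. Integrating term-by-term (or equivalently evaluating the antiderivative F(x) = -x^5/5 - x^4/4 + 3*x^3 - 9*x^2/2 + 6*x at the endpoints):
  F(1) − F(−1) = 81/20 − (-271/20) = 88/5.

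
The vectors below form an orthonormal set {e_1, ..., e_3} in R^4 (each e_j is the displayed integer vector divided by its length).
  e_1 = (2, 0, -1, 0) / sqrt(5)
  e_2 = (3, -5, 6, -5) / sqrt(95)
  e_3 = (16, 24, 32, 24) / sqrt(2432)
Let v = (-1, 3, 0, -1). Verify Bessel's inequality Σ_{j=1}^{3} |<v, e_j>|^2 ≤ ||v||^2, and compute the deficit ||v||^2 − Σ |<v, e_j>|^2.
Σ |<v, e_j>|^2 = 3; ||v||^2 = 11; deficit = 8

Write each e_j = u_j / sqrt(<u_j, u_j>) where u_j is the displayed integer vector. Then <v, e_j> = <v, u_j> / sqrt(<u_j, u_j>), so |<v, e_j>|^2 = <v, u_j>^2 / <u_j, u_j>.
Coefficients: <v, e_1> = -2/sqrt(5), <v, e_2> = -13/sqrt(95), <v, e_3> = 32/sqrt(2432).
Square and sum: Σ |<v, e_j>|^2 = 3.
Compute ||v||^2 = v·v = 11.
Deficit = 11 − 3 = 8 ≥ 0, confirming Bessel's inequality. (The deficit equals ||v − Σ <v,e_j> e_j||^2, the squared distance from v to span{e_j}.)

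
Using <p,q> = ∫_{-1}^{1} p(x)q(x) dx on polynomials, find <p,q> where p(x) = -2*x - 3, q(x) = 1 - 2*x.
<p,q> = -10/3

Expand the product: p(x)·q(x) = 4*x^2 + 4*x - 3.
∫_{-1}^{1} of each monomial x^k gives [2/(k+1) if k even, 0 if k odd]. Integrating term-by-term (or equivalently evaluating the antiderivative F(x) = 4*x^3/3 + 2*x^2 - 3*x at the endpoints):
  F(1) − F(−1) = 1/3 − (11/3) = -10/3.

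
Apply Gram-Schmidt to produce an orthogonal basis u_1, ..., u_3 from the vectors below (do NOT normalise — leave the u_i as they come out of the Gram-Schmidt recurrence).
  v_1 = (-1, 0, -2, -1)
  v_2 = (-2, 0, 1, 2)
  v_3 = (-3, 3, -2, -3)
Orthogonal basis:
  u_1 = (-1, 0, -2, -1)
  u_2 = (-7/3, 0, 1/3, 5/3)
  u_3 = (-24/25, 3, 32/25, -8/5)

Apply the Gram-Schmidt recurrence
  u_1 = v_1
  u_i = v_i − Σ_{j<i} ((v_i · u_j) / (u_j · u_j)) · u_j.

Step by step this gives:
  u_1 = (-1, 0, -2, -1)
  u_2 = (-7/3, 0, 1/3, 5/3)
  u_3 = (-24/25, 3, 32/25, -8/5)

Orthogonality check:
  u_2 · u_1 = 0 (should be 0)
  u_3 · u_1 = 0 (should be 0)
  u_3 · u_2 = 0 (should be 0)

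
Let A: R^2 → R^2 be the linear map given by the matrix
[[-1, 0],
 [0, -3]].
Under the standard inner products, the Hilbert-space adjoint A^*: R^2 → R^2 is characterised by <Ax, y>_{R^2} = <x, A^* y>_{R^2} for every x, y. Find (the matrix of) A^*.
A^* = A^T =
[[-1, 0],
 [0, -3]]

For real matrices with standard dot products, the defining identity <Ax, y> = <x, A^* y> gives (Ax)^T y = x^T (A^*) y, i.e. x^T A^T y = x^T (A^*) y. Since this holds for all x, y, we must have A^* = A^T. Therefore
A^* =
[[-1, 0],
 [0, -3]].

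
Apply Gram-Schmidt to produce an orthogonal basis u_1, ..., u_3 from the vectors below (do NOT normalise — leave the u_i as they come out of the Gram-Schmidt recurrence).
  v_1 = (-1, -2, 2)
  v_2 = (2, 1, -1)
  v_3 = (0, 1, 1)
Orthogonal basis:
  u_1 = (-1, -2, 2)
  u_2 = (4/3, -1/3, 1/3)
  u_3 = (0, 1, 1)

Apply the Gram-Schmidt recurrence
  u_1 = v_1
  u_i = v_i − Σ_{j<i} ((v_i · u_j) / (u_j · u_j)) · u_j.

Step by step this gives:
  u_1 = (-1, -2, 2)
  u_2 = (4/3, -1/3, 1/3)
  u_3 = (0, 1, 1)

Orthogonality check:
  u_2 · u_1 = 0 (should be 0)
  u_3 · u_1 = 0 (should be 0)
  u_3 · u_2 = 0 (should be 0)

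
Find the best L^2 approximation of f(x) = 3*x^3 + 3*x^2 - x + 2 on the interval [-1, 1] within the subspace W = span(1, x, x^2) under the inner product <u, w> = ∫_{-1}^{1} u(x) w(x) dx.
g(x) = 3*x^2 + 4*x/5 + 2

The best approximation g ∈ W is the orthogonal projection of f onto W. Writing g = a_0 + a_1 x + a_2 x^2, the coefficients solve the normal equations G · a = b where
  G_{ij} = <φ_i, φ_j> and b_i = <f, φ_i>, with φ_0 = 1, φ_1 = x, φ_2 = x^2.
G =
  [2, 0, 2/3]
  [0, 2/3, 0]
  [2/3, 0, 2/5],
b = (6, 8/15, 38/15).
Solving gives a_0 = 2, a_1 = 4/5, a_2 = 3, so
  g(x) = 3*x^2 + 4*x/5 + 2.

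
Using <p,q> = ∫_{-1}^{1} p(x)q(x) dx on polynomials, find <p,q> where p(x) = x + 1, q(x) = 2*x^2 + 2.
<p,q> = 16/3

Expand the product: p(x)·q(x) = 2*x^3 + 2*x^2 + 2*x + 2.
∫_{-1}^{1} of each monomial x^k gives [2/(k+1) if k even, 0 if k odd]. Integrating term-by-term (or equivalently evaluating the antiderivative F(x) = x^4/2 + 2*x^3/3 + x^2 + 2*x at the endpoints):
  F(1) − F(−1) = 25/6 − (-7/6) = 16/3.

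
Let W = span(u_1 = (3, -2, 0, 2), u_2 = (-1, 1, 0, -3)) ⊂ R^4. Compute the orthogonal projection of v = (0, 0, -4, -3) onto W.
proj_W(v) = (2/11, 7/22, 0, -65/22)

Set up U = [u_1 | ... | u_2] ∈ R^(4×2). The projector onto W = col(U) is P = U (U^T U)^(-1) U^T.
Compute U^T U =
  [17, -11]
  [-11, 11],
and U^T v = (-6, 9).
Solve U^T U · c = U^T v for the coefficients: c = (1/2, 29/22). The projection is proj_W(v) = U c.
Check: (v - proj_W(v)) · u_1 = 0  (should be 0).
Check: (v - proj_W(v)) · u_2 = 0  (should be 0).
Result: proj_W(v) = (2/11, 7/22, 0, -65/22).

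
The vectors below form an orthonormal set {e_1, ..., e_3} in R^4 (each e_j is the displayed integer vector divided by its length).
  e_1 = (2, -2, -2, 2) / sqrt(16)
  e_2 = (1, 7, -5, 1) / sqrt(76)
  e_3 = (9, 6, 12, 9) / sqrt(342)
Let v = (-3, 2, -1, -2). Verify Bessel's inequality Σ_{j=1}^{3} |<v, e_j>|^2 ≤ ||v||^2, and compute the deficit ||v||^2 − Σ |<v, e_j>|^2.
Σ |<v, e_j>|^2 = 35/2; ||v||^2 = 18; deficit = 1/2

Write each e_j = u_j / sqrt(<u_j, u_j>) where u_j is the displayed integer vector. Then <v, e_j> = <v, u_j> / sqrt(<u_j, u_j>), so |<v, e_j>|^2 = <v, u_j>^2 / <u_j, u_j>.
Coefficients: <v, e_1> = -12/sqrt(16), <v, e_2> = 14/sqrt(76), <v, e_3> = -45/sqrt(342).
Square and sum: Σ |<v, e_j>|^2 = 35/2.
Compute ||v||^2 = v·v = 18.
Deficit = 18 − 35/2 = 1/2 ≥ 0, confirming Bessel's inequality. (The deficit equals ||v − Σ <v,e_j> e_j||^2, the squared distance from v to span{e_j}.)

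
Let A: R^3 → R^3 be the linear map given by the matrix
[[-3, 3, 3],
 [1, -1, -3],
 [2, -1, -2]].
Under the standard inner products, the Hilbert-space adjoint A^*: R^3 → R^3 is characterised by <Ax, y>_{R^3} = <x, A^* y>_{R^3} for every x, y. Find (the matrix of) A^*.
A^* = A^T =
[[-3, 1, 2],
 [3, -1, -1],
 [3, -3, -2]]

For real matrices with standard dot products, the defining identity <Ax, y> = <x, A^* y> gives (Ax)^T y = x^T (A^*) y, i.e. x^T A^T y = x^T (A^*) y. Since this holds for all x, y, we must have A^* = A^T. Therefore
A^* =
[[-3, 1, 2],
 [3, -1, -1],
 [3, -3, -2]].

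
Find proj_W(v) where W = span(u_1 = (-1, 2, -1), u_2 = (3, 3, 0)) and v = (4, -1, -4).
proj_W(v) = (27/11, 6/11, 7/11)

Set up U = [u_1 | ... | u_2] ∈ R^(3×2). The projector onto W = col(U) is P = U (U^T U)^(-1) U^T.
Compute U^T U =
  [6, 3]
  [3, 18],
and U^T v = (-2, 9).
Solve U^T U · c = U^T v for the coefficients: c = (-7/11, 20/33). The projection is proj_W(v) = U c.
Check: (v - proj_W(v)) · u_1 = 0  (should be 0).
Check: (v - proj_W(v)) · u_2 = 0  (should be 0).
Result: proj_W(v) = (27/11, 6/11, 7/11).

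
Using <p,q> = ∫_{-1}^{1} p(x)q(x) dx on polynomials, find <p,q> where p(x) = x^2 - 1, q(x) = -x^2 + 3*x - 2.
<p,q> = 44/15

Expand the product: p(x)·q(x) = -x^4 + 3*x^3 - x^2 - 3*x + 2.
∫_{-1}^{1} of each monomial x^k gives [2/(k+1) if k even, 0 if k odd]. Integrating term-by-term (or equivalently evaluating the antiderivative F(x) = -x^5/5 + 3*x^4/4 - x^3/3 - 3*x^2/2 + 2*x at the endpoints):
  F(1) − F(−1) = 43/60 − (-133/60) = 44/15.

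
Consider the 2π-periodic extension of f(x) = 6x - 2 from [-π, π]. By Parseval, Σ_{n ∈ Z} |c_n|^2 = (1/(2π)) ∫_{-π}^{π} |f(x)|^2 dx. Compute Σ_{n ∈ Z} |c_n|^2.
Σ |c_n|^2 = 12π^2 + 4

Expand and integrate term by term over [-π, π]:
  ∫ (6x)^2 dx = 36·(2π^3/3); ∫ 2·6·(-2)·x dx = 0 (odd integrand); ∫ (-2)^2 dx = 4·2π.
So (1/(2π)) ∫_{-π}^{π} (6x - 2)^2 dx = 36π^2/3 + 4 = 12π^2 + 4.
Parseval ⇒ Σ |c_n|^2 = 12π^2 + 4.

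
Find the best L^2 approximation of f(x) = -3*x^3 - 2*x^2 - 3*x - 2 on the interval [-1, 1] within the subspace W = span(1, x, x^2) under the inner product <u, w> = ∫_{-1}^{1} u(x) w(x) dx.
g(x) = -2*x^2 - 24*x/5 - 2

The best approximation g ∈ W is the orthogonal projection of f onto W. Writing g = a_0 + a_1 x + a_2 x^2, the coefficients solve the normal equations G · a = b where
  G_{ij} = <φ_i, φ_j> and b_i = <f, φ_i>, with φ_0 = 1, φ_1 = x, φ_2 = x^2.
G =
  [2, 0, 2/3]
  [0, 2/3, 0]
  [2/3, 0, 2/5],
b = (-16/3, -16/5, -32/15).
Solving gives a_0 = -2, a_1 = -24/5, a_2 = -2, so
  g(x) = -2*x^2 - 24*x/5 - 2.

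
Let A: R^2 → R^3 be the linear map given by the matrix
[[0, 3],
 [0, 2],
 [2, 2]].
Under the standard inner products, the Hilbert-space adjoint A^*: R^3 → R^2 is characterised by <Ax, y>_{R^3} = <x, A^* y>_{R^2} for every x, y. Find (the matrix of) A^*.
A^* = A^T =
[[0, 0, 2],
 [3, 2, 2]]

For real matrices with standard dot products, the defining identity <Ax, y> = <x, A^* y> gives (Ax)^T y = x^T (A^*) y, i.e. x^T A^T y = x^T (A^*) y. Since this holds for all x, y, we must have A^* = A^T. Therefore
A^* =
[[0, 0, 2],
 [3, 2, 2]].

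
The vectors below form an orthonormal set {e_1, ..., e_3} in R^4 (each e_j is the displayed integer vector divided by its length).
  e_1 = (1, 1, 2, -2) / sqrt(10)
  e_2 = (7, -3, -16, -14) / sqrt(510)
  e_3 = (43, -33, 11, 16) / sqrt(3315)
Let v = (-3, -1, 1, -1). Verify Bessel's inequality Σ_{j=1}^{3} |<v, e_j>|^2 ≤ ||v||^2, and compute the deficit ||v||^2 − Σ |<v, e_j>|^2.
Σ |<v, e_j>|^2 = 251/65; ||v||^2 = 12; deficit = 529/65

Write each e_j = u_j / sqrt(<u_j, u_j>) where u_j is the displayed integer vector. Then <v, e_j> = <v, u_j> / sqrt(<u_j, u_j>), so |<v, e_j>|^2 = <v, u_j>^2 / <u_j, u_j>.
Coefficients: <v, e_1> = 0/sqrt(10), <v, e_2> = -20/sqrt(510), <v, e_3> = -101/sqrt(3315).
Square and sum: Σ |<v, e_j>|^2 = 251/65.
Compute ||v||^2 = v·v = 12.
Deficit = 12 − 251/65 = 529/65 ≥ 0, confirming Bessel's inequality. (The deficit equals ||v − Σ <v,e_j> e_j||^2, the squared distance from v to span{e_j}.)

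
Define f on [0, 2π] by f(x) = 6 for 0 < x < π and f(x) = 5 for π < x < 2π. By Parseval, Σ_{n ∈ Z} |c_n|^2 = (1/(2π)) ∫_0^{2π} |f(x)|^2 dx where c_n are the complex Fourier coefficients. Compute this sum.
Σ |c_n|^2 = 61/2

Parseval equates the L^2 energy of f (normalised by 1/(2π)) with the ℓ^2 sum of its Fourier coefficients: (1/(2π)) ∫_0^{2π} |f|^2 = Σ |c_n|^2.
Compute the left side: (1/(2π)) [∫_0^π 6^2 dx + ∫_π^{2π} 5^2 dx] = (1/(2π)) · (36π + 25π) = (36 + 25)/2 = 61/2.
So Σ_{n ∈ Z} |c_n|^2 = 61/2.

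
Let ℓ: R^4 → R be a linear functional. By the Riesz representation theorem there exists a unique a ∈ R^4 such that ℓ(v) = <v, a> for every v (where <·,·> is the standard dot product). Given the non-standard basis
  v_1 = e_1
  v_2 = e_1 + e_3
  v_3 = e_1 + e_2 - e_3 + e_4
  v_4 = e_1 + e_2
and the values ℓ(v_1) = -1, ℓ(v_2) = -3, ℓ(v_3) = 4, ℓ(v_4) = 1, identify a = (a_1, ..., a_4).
a = (-1, 2, -2, 1)

Write a = (a_1, ..., a_4) in the standard basis. For each basis vector v_i, ℓ(v_i) = <v_i, a> is a linear equation in the a_j's. Collect the n equations into a matrix system V a = ℓ, where row i of V is v_i (expressed in the standard basis). Since V is invertible (lower-triangular with 1s on the diagonal, up to permutation), solve by back-substitution:
  V =
[[1, 0, 0, 0],
 [1, 0, 1, 0],
 [1, 1, -1, 1],
 [1, 1, 0, 0]]
  V a = (-1, -3, 4, 1)
Solving gives a = (-1, 2, -2, 1).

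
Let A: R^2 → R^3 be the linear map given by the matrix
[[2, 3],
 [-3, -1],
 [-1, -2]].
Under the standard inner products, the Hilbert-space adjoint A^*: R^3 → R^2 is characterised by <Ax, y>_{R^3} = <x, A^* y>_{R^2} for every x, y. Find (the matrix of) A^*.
A^* = A^T =
[[2, -3, -1],
 [3, -1, -2]]

For real matrices with standard dot products, the defining identity <Ax, y> = <x, A^* y> gives (Ax)^T y = x^T (A^*) y, i.e. x^T A^T y = x^T (A^*) y. Since this holds for all x, y, we must have A^* = A^T. Therefore
A^* =
[[2, -3, -1],
 [3, -1, -2]].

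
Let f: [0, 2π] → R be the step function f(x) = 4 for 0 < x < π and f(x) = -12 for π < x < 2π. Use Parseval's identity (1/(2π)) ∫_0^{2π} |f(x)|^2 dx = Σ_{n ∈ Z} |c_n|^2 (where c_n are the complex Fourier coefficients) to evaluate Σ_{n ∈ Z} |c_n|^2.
Σ |c_n|^2 = 80

Parseval equates the L^2 energy of f (normalised by 1/(2π)) with the ℓ^2 sum of its Fourier coefficients: (1/(2π)) ∫_0^{2π} |f|^2 = Σ |c_n|^2.
Compute the left side: (1/(2π)) [∫_0^π 4^2 dx + ∫_π^{2π} (-12)^2 dx] = (1/(2π)) · (16π + 144π) = (16 + 144)/2 = 80.
So Σ_{n ∈ Z} |c_n|^2 = 80.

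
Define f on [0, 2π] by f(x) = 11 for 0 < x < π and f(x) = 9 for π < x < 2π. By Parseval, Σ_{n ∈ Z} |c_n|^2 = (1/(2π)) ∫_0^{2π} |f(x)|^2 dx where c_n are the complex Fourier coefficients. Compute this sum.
Σ |c_n|^2 = 101

Parseval equates the L^2 energy of f (normalised by 1/(2π)) with the ℓ^2 sum of its Fourier coefficients: (1/(2π)) ∫_0^{2π} |f|^2 = Σ |c_n|^2.
Compute the left side: (1/(2π)) [∫_0^π 11^2 dx + ∫_π^{2π} 9^2 dx] = (1/(2π)) · (121π + 81π) = (121 + 81)/2 = 101.
So Σ_{n ∈ Z} |c_n|^2 = 101.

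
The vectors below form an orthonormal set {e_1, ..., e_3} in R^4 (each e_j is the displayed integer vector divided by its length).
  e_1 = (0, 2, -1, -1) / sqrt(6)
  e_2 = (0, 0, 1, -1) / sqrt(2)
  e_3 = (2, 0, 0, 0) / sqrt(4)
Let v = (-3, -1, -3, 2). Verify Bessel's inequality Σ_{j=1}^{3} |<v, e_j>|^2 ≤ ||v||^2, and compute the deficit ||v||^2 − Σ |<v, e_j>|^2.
Σ |<v, e_j>|^2 = 65/3; ||v||^2 = 23; deficit = 4/3

Write each e_j = u_j / sqrt(<u_j, u_j>) where u_j is the displayed integer vector. Then <v, e_j> = <v, u_j> / sqrt(<u_j, u_j>), so |<v, e_j>|^2 = <v, u_j>^2 / <u_j, u_j>.
Coefficients: <v, e_1> = -1/sqrt(6), <v, e_2> = -5/sqrt(2), <v, e_3> = -6/sqrt(4).
Square and sum: Σ |<v, e_j>|^2 = 65/3.
Compute ||v||^2 = v·v = 23.
Deficit = 23 − 65/3 = 4/3 ≥ 0, confirming Bessel's inequality. (The deficit equals ||v − Σ <v,e_j> e_j||^2, the squared distance from v to span{e_j}.)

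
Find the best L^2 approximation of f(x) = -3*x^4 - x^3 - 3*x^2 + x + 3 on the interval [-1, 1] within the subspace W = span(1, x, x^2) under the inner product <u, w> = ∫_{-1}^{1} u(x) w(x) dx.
g(x) = -39*x^2/7 + 2*x/5 + 114/35

The best approximation g ∈ W is the orthogonal projection of f onto W. Writing g = a_0 + a_1 x + a_2 x^2, the coefficients solve the normal equations G · a = b where
  G_{ij} = <φ_i, φ_j> and b_i = <f, φ_i>, with φ_0 = 1, φ_1 = x, φ_2 = x^2.
G =
  [2, 0, 2/3]
  [0, 2/3, 0]
  [2/3, 0, 2/5],
b = (14/5, 4/15, -2/35).
Solving gives a_0 = 114/35, a_1 = 2/5, a_2 = -39/7, so
  g(x) = -39*x^2/7 + 2*x/5 + 114/35.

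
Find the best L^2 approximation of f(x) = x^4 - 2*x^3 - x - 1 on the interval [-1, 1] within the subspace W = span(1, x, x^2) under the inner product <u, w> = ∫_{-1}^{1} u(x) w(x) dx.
g(x) = 6*x^2/7 - 11*x/5 - 38/35

The best approximation g ∈ W is the orthogonal projection of f onto W. Writing g = a_0 + a_1 x + a_2 x^2, the coefficients solve the normal equations G · a = b where
  G_{ij} = <φ_i, φ_j> and b_i = <f, φ_i>, with φ_0 = 1, φ_1 = x, φ_2 = x^2.
G =
  [2, 0, 2/3]
  [0, 2/3, 0]
  [2/3, 0, 2/5],
b = (-8/5, -22/15, -8/21).
Solving gives a_0 = -38/35, a_1 = -11/5, a_2 = 6/7, so
  g(x) = 6*x^2/7 - 11*x/5 - 38/35.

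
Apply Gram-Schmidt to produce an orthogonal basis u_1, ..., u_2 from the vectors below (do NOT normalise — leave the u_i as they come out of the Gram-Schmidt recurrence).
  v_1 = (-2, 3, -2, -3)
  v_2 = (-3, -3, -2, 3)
Orthogonal basis:
  u_1 = (-2, 3, -2, -3)
  u_2 = (-47/13, -27/13, -34/13, 27/13)

Apply the Gram-Schmidt recurrence
  u_1 = v_1
  u_i = v_i − Σ_{j<i} ((v_i · u_j) / (u_j · u_j)) · u_j.

Step by step this gives:
  u_1 = (-2, 3, -2, -3)
  u_2 = (-47/13, -27/13, -34/13, 27/13)

Orthogonality check:
  u_2 · u_1 = 0 (should be 0)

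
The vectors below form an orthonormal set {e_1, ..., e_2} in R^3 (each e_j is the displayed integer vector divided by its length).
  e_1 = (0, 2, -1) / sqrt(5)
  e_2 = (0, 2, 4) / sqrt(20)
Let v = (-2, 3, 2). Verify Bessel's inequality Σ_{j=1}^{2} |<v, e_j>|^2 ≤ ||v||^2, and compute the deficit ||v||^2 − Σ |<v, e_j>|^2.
Σ |<v, e_j>|^2 = 13; ||v||^2 = 17; deficit = 4

Write each e_j = u_j / sqrt(<u_j, u_j>) where u_j is the displayed integer vector. Then <v, e_j> = <v, u_j> / sqrt(<u_j, u_j>), so |<v, e_j>|^2 = <v, u_j>^2 / <u_j, u_j>.
Coefficients: <v, e_1> = 4/sqrt(5), <v, e_2> = 14/sqrt(20).
Square and sum: Σ |<v, e_j>|^2 = 13.
Compute ||v||^2 = v·v = 17.
Deficit = 17 − 13 = 4 ≥ 0, confirming Bessel's inequality. (The deficit equals ||v − Σ <v,e_j> e_j||^2, the squared distance from v to span{e_j}.)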